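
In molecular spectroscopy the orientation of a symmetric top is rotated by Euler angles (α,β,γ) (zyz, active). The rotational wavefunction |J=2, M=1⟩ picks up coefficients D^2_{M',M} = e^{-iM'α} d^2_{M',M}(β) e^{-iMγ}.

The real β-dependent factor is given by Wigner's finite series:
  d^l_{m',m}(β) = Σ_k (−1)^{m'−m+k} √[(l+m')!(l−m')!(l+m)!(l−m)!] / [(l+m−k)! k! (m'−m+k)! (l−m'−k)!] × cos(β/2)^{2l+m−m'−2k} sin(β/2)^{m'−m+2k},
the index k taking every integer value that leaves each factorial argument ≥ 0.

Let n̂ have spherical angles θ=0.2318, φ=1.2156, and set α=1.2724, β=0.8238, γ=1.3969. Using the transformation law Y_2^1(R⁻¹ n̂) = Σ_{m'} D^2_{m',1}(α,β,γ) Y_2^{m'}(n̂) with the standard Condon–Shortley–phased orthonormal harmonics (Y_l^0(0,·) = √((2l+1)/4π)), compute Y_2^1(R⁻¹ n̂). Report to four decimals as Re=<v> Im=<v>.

Need the full column D^2_{m',1} for m'=−2..2 at α=1.2724, β=0.8238, γ=1.3969.
cos(β/2)=0.916362, sin(β/2)=0.400351
d^2_{-2,1}: single k=3 term ⇒ +0.117603;  D = +0.048265+0.107243i
d^2_{-1,1}: k∈[2..3] ⇒ +0.403773 -0.025690 = +0.378083;  D = +0.375157-0.046950i
d^2_{0,1}: k∈[1..2] ⇒ +0.754601 -0.144034 = +0.610567;  D = +0.105641-0.601359i
d^2_{1,1}: k∈[0..1] ⇒ +0.705128 -0.403773 = +0.301355;  D = -0.268365-0.137095i
d^2_{2,1}: single k=0 term ⇒ -0.616130;  D = +0.429214-0.442030i
Y_2^{m'}(θ=0.2318,φ=1.2156) and Σ D·Y over m':
  (+0.0483+0.1072i)·(-0.0155-0.0133i)  (+0.3752-0.0469i)·(+0.0601-0.1619i)  (+0.1056-0.6014i)·(+0.5808+0.0000i)  (-0.2684-0.1371i)·(-0.0601-0.1619i)  (+0.4292-0.4420i)·(-0.0155+0.0133i)
Y_2^1(R⁻¹ n̂) = +0.070136-0.350939i

Re=0.0701 Im=-0.3509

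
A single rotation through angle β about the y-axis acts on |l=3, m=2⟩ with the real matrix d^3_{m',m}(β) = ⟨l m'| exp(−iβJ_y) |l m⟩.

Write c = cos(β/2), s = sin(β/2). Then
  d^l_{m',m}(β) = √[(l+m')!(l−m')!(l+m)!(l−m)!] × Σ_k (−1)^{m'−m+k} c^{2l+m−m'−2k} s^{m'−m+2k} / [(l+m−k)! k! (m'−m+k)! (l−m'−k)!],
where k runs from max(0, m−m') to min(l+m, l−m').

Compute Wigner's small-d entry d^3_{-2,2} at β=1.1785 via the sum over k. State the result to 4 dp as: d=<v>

d^3_{-2,2}(β=1.1785) via Wigner's sum:
c=cos(1.1785/2)=0.831358, s=sin(1.1785/2)=0.555738; N=√[1·120·120·1]=120.000000
k∈{4,5} keeps every argument non-negative
  k=4: (−1)^0·120.0000/(24)·0.8314^2·0.5557^4 = +0.329629
  k=5: (−1)^1·120.0000/(120)·0.8314^0·0.5557^6 = -0.029459
d^3_{-2,2}(1.1785) = +0.329629 -0.029459 = +0.300170

d=0.3002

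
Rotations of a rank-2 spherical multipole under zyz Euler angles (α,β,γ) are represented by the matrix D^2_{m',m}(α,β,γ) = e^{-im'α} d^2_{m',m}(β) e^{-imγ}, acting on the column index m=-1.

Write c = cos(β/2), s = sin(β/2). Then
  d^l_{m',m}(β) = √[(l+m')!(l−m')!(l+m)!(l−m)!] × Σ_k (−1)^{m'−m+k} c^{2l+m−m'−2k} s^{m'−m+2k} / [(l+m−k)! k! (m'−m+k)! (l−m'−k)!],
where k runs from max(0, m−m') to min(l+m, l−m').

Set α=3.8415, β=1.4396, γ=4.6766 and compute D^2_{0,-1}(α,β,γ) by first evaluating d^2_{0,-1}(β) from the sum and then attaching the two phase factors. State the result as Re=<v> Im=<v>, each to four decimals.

Re=0.0057 Im=0.1587

D^2_{0,-1}(3.8415,1.4396,4.6766) = e^{-i·0·3.8415}·d^2_{0,-1}(1.4396)·e^{-i·-1·4.6766}. Compute d first:
With c≡cos(β/2)=0.751938 and s≡sin(β/2)=0.659234, N=[2·2·1·6]^{1/2}=4.898979
k: max(0,(-1)−(0))=0 … min(2+(-1),2−(0))=1
  k=0: (−1)^1·4.8990/(2)·0.7519^3·0.6592^1 = -0.686532
  k=1: (−1)^2·4.8990/(2)·0.7519^1·0.6592^3 = +0.527687
d^2_{0,-1}(1.4396) = -0.686532 +0.527687 = -0.158845
Attach z-rotation phases: D = e^{-i(0)(3.8415)}·(-0.158845)·e^{-i(-1)(4.6766)} = +0.005684+0.158743i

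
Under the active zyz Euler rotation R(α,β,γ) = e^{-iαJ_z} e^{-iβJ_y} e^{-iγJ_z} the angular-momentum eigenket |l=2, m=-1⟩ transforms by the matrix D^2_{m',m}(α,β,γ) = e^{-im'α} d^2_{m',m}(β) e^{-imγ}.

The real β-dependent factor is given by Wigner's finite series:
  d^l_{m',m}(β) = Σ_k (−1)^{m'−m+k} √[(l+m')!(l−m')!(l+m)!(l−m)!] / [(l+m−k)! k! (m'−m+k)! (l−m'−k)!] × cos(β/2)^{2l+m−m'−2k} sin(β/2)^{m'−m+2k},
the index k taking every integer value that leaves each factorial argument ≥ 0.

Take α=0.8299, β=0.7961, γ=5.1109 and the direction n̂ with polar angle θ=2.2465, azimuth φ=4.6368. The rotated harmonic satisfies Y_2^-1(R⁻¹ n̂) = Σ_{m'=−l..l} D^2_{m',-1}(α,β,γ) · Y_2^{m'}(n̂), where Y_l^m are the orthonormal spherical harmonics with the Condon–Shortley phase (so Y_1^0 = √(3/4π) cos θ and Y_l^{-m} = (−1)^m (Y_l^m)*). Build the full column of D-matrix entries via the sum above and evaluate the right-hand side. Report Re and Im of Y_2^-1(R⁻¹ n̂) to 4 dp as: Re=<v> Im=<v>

Need the full column D^2_{m',-1} for m'=−2..2 at α=0.8299, β=0.7961, γ=5.1109.
cos(β/2)=0.921819, sin(β/2)=0.387622
d^2_{-2,-1}: single k=1 term ⇒ +0.607259;  D = +0.536514+0.284460i
d^2_{-1,-1}: k∈[0..1] ⇒ +0.722074 -0.383026 = +0.339049;  D = +0.319369-0.113830i
d^2_{0,-1}: k∈[0..1] ⇒ -0.743738 +0.131506 = -0.612232;  D = -0.237575+0.564258i
d^2_{1,-1}: k∈[0..1] ⇒ +0.383026 -0.022575 = +0.360451;  D = -0.150716-0.327428i
d^2_{2,-1}: single k=0 term ⇒ -0.107374;  D = +0.102272+0.032705i
Y_2^{m'}(θ=2.2465,φ=4.6368) and Σ D·Y over m':
  (+0.5365+0.2845i)·(-0.2325-0.0354i)  (+0.3194-0.1138i)·(+0.0285-0.3759i)  (-0.2376+0.5643i)·(+0.0547+0.0000i)  (-0.1507-0.3274i)·(-0.0285-0.3759i)  (+0.1023+0.0327i)·(-0.2325+0.0354i)
Y_2^-1(R⁻¹ n̂) = -0.305100-0.115553i

Re=-0.3051 Im=-0.1156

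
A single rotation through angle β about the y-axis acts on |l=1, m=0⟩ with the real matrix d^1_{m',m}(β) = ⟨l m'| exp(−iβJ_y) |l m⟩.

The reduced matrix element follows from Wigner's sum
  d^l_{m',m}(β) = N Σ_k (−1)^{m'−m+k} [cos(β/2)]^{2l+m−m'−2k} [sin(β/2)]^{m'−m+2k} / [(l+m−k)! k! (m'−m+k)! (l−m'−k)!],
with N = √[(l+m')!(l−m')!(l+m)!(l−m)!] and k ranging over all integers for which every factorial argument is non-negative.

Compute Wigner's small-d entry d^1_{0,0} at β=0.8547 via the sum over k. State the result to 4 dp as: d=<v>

d=0.6564

d^1_{0,0}(β=0.8547) via Wigner's sum:
Half-angle: c=0.910067, s=0.414461. N=√(1·1·1·1)=1.000000
k∈{0,1} keeps every argument non-negative
  k=0: (−1)^0·1.0000/(1)·0.9101^2·0.4145^0 = +0.828222
  k=1: (−1)^1·1.0000/(1)·0.9101^0·0.4145^2 = -0.171778
d^1_{0,0}(0.8547) = +0.828222 -0.171778 = +0.656445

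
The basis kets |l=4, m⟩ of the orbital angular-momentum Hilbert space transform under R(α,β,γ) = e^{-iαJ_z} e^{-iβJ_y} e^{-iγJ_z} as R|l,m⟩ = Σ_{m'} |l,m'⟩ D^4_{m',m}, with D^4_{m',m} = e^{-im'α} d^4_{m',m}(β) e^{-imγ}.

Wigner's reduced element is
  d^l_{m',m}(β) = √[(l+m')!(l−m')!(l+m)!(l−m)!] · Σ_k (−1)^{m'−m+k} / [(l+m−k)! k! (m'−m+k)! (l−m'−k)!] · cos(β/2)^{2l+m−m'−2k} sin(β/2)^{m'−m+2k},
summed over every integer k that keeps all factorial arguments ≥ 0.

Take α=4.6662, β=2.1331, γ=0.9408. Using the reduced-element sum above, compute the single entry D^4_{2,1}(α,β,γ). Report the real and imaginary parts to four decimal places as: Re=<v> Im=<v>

Re=0.3098 Im=-0.3516

Split into d^4_{2,1}(β=2.1331) × two z-phases.
With c≡cos(β/2)=0.483148 and s≡sin(β/2)=0.875539, N=[720·2·120·6]^{1/2}=1018.233765
The bounds max(0,m−m')=0 and min(l+m,l−m')=2 give 3 terms
  k=0: (−1)^1·1018.2338/(240)·0.4831^7·0.8755^1 = -0.022828
  k=1: (−1)^2·1018.2338/(48)·0.4831^5·0.8755^3 = +0.374828
  k=2: (−1)^3·1018.2338/(72)·0.4831^3·0.8755^5 = -0.820601
d^4_{2,1}(2.1331) = -0.022828 +0.374828 -0.820601 = -0.468601
Phases: e^{-i·(2)·4.6662}=-0.995736-0.092247i, e^{-i·(1)·0.9408}=+0.589142-0.808030i ⇒ D=+0.309824-0.351562i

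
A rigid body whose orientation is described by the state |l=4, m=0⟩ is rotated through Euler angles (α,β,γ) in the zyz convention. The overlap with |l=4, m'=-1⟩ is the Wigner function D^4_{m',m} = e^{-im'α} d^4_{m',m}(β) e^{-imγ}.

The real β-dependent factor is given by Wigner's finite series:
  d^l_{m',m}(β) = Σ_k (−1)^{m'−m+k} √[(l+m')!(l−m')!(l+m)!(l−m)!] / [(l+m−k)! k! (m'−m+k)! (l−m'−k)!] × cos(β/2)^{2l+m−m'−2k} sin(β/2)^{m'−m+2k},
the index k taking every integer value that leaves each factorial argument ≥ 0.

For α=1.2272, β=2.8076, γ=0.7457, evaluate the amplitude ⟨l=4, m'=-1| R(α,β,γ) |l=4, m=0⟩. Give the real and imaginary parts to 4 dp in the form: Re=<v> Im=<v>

Split into d^4_{-1,0}(β=2.8076) × two z-phases.
With c≡cos(β/2)=0.166221 and s≡sin(β/2)=0.986088, N=[6·120·24·24]^{1/2}=643.987578
k∈{1,2,3,4} keeps every argument non-negative
  k=1: (−1)^0·643.9876/(144)·0.1662^7·0.9861^1 = +0.000015
  k=2: (−1)^1·643.9876/(24)·0.1662^5·0.9861^3 = -0.003265
  k=3: (−1)^2·643.9876/(24)·0.1662^3·0.9861^5 = +0.114896
  k=4: (−1)^3·643.9876/(144)·0.1662^1·0.9861^7 = -0.673927
d^4_{-1,0}(2.8076) = +0.000015 -0.003265 +0.114896 -0.673927 = -0.562280
Phases: e^{-i·(-1)·1.2272}=+0.336875+0.941549i, e^{-i·(0)·0.7457}=+1.000000+0.000000i ⇒ D=-0.189418-0.529414i

Re=-0.1894 Im=-0.5294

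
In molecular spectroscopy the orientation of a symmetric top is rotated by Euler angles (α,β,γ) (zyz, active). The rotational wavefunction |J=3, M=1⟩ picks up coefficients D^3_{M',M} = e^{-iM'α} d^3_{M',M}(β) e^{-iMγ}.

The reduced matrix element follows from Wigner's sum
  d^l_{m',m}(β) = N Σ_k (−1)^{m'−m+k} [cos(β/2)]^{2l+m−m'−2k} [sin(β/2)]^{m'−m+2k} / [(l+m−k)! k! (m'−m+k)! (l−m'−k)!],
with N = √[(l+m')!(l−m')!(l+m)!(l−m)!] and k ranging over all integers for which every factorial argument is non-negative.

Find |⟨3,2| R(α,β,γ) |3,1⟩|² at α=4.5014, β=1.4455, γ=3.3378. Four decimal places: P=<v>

P=0.0761

D^3_{2,1}(4.5014,1.4455,3.3378) = e^{-i·2·4.5014}·d^3_{2,1}(1.4455)·e^{-i·1·3.3378}. Compute d first:
Half-angle: c=0.749990, s=0.661450. N=√(120·1·24·2)=75.894664
The bounds max(0,m−m')=0 and min(l+m,l−m')=1 give 2 terms
  k=0: (−1)^1·75.8947/(24)·0.7500^5·0.6614^1 = -0.496333
  k=1: (−1)^2·75.8947/(12)·0.7500^3·0.6614^3 = +0.772122
d^3_{2,1}(1.4455) = -0.496333 +0.772122 = +0.275789
|D^3_{2,1}|² = |d^3_{2,1}(β)|² = (+0.275789)² = 0.076060 (the z-rotation phases have unit modulus)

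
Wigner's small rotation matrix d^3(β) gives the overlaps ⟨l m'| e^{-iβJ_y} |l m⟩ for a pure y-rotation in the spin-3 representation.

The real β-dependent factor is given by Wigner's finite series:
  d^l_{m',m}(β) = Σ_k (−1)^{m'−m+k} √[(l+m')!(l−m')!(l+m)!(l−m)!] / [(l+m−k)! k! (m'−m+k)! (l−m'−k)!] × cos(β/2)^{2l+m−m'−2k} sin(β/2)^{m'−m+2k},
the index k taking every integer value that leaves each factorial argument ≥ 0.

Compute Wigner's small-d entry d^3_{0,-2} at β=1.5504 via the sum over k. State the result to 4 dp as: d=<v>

d^3_{0,-2}(β=1.5504) via Wigner's sum:
With c≡cos(β/2)=0.714281 and s≡sin(β/2)=0.699859, N=[6·6·1·120]^{1/2}=65.726707
The bounds max(0,m−m')=0 and min(l+m,l−m')=1 give 2 terms
  k=0: (−1)^2·65.7267/(12)·0.7143^4·0.6999^2 = +0.698326
  k=1: (−1)^3·65.7267/(12)·0.7143^2·0.6999^4 = -0.670411
d^3_{0,-2}(1.5504) = +0.698326 -0.670411 = +0.027915

d=0.0279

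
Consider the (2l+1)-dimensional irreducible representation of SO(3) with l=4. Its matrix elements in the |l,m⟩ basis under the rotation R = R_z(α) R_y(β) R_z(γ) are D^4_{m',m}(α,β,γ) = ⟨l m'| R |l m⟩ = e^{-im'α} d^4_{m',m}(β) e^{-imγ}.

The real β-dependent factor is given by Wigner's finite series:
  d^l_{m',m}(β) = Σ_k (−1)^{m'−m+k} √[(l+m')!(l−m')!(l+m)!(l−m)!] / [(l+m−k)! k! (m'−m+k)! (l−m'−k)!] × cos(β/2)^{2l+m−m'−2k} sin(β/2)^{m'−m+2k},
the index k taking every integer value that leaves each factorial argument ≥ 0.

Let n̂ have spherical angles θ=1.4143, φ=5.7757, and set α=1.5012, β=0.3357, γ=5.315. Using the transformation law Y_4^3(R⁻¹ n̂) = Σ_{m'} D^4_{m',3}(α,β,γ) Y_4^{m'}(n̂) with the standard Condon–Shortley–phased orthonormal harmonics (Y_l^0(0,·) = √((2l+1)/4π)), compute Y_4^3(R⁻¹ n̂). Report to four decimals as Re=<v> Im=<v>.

Re=0.0115 Im=-0.0006

Need the full column D^4_{m',3} for m'=−4..4 at α=1.5012, β=0.3357, γ=5.315.
cos(β/2)=0.985946, sin(β/2)=0.167063
d^4_{-4,3}: single k=7 term ⇒ +0.000010;  D = -0.000009+0.000005i
d^4_{-3,3}: k∈[6..7] ⇒ +0.000148 -0.000001 = +0.000147;  D = +0.000064+0.000133i
d^4_{-2,3}: k∈[5..6] ⇒ +0.001400 -0.000013 = +0.001387;  D = +0.001290-0.000509i
d^4_{-1,3}: k∈[4..5] ⇒ +0.009738 -0.000168 = +0.009570;  D = -0.002889-0.009123i
d^4_{0,3}: k∈[3..4] ⇒ +0.051401 -0.001476 = +0.049925;  D = -0.048529+0.011724i
d^4_{1,3}: k∈[2..3] ⇒ +0.203493 -0.009738 = +0.193756;  D = +0.032291+0.191046i
d^4_{2,3}: k∈[1..2] ⇒ +0.566131 -0.048763 = +0.517368;  D = +0.514893-0.050541i
d^4_{3,3}: k∈[0..1] ⇒ +0.892947 -0.179464 = +0.713483;  D = -0.020152-0.713199i
d^4_{4,3}: single k=0 term ⇒ -0.427955;  D = +0.427589+0.017690i
Y_4^{m'}(θ=1.4143,φ=5.7757) and Σ D·Y over m':
  (-0.0000+0.0000i)·(-0.1867+0.3777i)  (+0.0001+0.0001i)·(+0.0091+0.1878i)  (+0.0013-0.0005i)·(-0.1429-0.2301i)  (-0.0029-0.0091i)·(-0.1801-0.1002i)  (-0.0485+0.0117i)·(+0.2424+0.0000i)  (+0.0323+0.1910i)·(+0.1801-0.1002i)  (+0.5149-0.0505i)·(-0.1429+0.2301i)  (-0.0202-0.7132i)·(-0.0091+0.1878i)  (+0.4276+0.0177i)·(-0.1867-0.3777i)
Y_4^3(R⁻¹ n̂) = +0.011468-0.000642i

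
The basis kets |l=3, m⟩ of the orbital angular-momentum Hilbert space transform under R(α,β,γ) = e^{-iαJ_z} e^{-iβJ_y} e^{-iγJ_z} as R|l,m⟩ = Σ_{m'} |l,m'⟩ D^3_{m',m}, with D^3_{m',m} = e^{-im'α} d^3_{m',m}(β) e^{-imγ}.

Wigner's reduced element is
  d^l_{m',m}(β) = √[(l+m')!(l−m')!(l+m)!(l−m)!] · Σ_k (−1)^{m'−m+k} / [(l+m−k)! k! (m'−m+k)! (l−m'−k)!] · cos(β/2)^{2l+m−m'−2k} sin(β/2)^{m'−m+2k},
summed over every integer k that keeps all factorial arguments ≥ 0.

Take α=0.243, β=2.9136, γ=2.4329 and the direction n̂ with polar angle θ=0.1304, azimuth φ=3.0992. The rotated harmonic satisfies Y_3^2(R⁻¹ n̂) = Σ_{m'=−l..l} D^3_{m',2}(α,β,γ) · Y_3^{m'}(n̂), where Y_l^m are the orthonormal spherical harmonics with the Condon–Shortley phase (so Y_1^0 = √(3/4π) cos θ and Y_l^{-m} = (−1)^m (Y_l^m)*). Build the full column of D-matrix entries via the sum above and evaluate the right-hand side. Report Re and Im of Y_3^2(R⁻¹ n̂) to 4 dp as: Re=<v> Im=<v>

Re=-0.0090 Im=-0.0080

Need the full column D^3_{m',2} for m'=−3..3 at α=0.243, β=2.9136, γ=2.4329.
cos(β/2)=0.113750, sin(β/2)=0.993509
d^3_{-3,2}: single k=5 term ⇒ +0.269703;  D = -0.146807+0.226246i
d^3_{-2,2}: k∈[4..5] ⇒ +0.063032 -0.961683 = -0.898652;  D = +0.293402-0.849406i
d^3_{-1,2}: k∈[3..4] ⇒ +0.009128 -0.348185 = -0.339056;  D = +0.030335-0.337697i
d^3_{0,2}: k∈[2..3] ⇒ +0.000905 -0.069048 = -0.068142;  D = -0.010413-0.067342i
d^3_{1,2}: k∈[1..2] ⇒ +0.000060 -0.009128 = -0.009069;  D = -0.003501-0.008365i
d^3_{2,2}: k∈[0..1] ⇒ +0.000002 -0.000826 = -0.000824;  D = -0.000492-0.000661i
d^3_{3,2}: single k=0 term ⇒ -0.000046;  D = -0.000036-0.000029i
Y_3^{m'}(θ=0.1304,φ=3.0992) and Σ D·Y over m':
  (-0.1468+0.2262i)·(-0.0009-0.0001i)  (+0.2934-0.8494i)·(+0.0171+0.0015i)  (+0.0303-0.3377i)·(-0.1644-0.0070i)  (-0.0104-0.0673i)·(+0.7087+0.0000i)  (-0.0035-0.0084i)·(+0.1644-0.0070i)  (-0.0005-0.0007i)·(+0.0171-0.0015i)  (-0.0000-0.0000i)·(+0.0009-0.0001i)
Y_3^2(R⁻¹ n̂) = -0.008964-0.008049i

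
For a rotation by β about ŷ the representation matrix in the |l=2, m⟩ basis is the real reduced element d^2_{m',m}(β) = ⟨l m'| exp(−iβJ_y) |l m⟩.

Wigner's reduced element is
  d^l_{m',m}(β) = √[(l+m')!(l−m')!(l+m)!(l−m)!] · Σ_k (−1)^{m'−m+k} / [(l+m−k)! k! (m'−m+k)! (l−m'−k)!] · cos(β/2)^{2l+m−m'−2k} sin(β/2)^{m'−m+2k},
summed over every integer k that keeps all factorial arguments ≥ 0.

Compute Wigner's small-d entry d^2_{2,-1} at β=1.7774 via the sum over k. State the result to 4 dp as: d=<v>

d=-0.5898

d^2_{2,-1}(β=1.7774) via Wigner's sum:
With c≡cos(β/2)=0.630422 and s≡sin(β/2)=0.776253, N=[24·1·1·6]^{1/2}=12.000000
The bounds max(0,m−m')=0 and min(l+m,l−m')=0 give 1 term
  k=0: (−1)^3·12.0000/(6)·0.6304^1·0.7763^3 = -0.589754
d^2_{2,-1}(1.7774) = -0.589754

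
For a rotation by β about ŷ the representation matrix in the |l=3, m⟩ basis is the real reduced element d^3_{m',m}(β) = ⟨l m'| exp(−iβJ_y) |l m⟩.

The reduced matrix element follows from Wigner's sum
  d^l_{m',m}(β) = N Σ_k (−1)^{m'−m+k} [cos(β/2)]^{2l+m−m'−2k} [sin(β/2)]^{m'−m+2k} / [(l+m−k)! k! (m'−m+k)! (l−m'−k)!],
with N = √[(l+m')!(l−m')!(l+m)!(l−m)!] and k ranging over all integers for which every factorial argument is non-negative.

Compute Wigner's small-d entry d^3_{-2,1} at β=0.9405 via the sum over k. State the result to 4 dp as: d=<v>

d=0.3630

d^3_{-2,1}(β=0.9405) via Wigner's sum:
Half-angle: c=0.891455, s=0.453109. N=√(1·120·24·2)=75.894664
The bounds max(0,m−m')=3 and min(l+m,l−m')=4 give 2 terms
  k=3: (−1)^0·75.8947/(12)·0.8915^3·0.4531^3 = +0.416809
  k=4: (−1)^1·75.8947/(24)·0.8915^1·0.4531^5 = -0.053841
d^3_{-2,1}(0.9405) = +0.416809 -0.053841 = +0.362968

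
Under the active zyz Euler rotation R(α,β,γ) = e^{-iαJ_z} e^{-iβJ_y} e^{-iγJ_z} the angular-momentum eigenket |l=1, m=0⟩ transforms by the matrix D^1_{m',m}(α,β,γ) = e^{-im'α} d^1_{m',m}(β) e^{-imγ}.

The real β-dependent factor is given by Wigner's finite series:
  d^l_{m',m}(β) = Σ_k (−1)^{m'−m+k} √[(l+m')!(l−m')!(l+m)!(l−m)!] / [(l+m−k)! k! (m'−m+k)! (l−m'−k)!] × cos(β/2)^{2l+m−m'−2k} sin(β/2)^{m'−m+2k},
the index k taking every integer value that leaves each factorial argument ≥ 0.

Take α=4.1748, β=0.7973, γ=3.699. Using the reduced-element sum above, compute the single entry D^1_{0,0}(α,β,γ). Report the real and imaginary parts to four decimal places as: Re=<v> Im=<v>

Re=0.6986 Im=0.0000

First d^1_{0,0}(β=0.7973), then the phase factors e^{-i(0)α} and e^{-i(0)γ}:
c=cos(0.7973/2)=0.921586, s=sin(0.7973/2)=0.388175; N=√[1·1·1·1]=1.000000
k∈{0,1} keeps every argument non-negative
  k=0: (−1)^0·1.0000/(1)·0.9216^2·0.3882^0 = +0.849321
  k=1: (−1)^1·1.0000/(1)·0.9216^0·0.3882^2 = -0.150679
d^1_{0,0}(0.7973) = +0.849321 -0.150679 = +0.698641
Phases: e^{-i·(0)·4.1748}=+1.000000+0.000000i, e^{-i·(0)·3.699}=+1.000000+0.000000i ⇒ D=+0.698641+0.000000i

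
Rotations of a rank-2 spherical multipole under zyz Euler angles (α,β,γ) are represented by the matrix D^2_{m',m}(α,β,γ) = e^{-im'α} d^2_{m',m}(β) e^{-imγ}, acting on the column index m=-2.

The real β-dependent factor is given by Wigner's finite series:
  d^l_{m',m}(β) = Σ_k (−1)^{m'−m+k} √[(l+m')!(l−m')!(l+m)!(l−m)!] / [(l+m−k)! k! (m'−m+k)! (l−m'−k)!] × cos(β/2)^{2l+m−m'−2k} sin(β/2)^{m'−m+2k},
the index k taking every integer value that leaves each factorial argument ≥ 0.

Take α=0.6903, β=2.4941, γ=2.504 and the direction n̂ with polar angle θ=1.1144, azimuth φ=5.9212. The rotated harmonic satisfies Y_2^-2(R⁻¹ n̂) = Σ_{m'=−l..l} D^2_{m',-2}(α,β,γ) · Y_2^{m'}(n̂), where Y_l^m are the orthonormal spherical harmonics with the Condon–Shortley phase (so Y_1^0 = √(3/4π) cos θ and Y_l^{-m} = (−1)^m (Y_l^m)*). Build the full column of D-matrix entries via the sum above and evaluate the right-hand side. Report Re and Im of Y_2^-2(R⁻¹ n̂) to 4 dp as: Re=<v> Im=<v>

Need the full column D^2_{m',-2} for m'=−2..2 at α=0.6903, β=2.4941, γ=2.504.
cos(β/2)=0.318120, sin(β/2)=0.948050
d^2_{-2,-2}: single k=0 term ⇒ +0.010242;  D = +0.010185+0.001078i
d^2_{-1,-2}: single k=0 term ⇒ -0.061043;  D = -0.050896+0.033702i
d^2_{0,-2}: single k=0 term ⇒ +0.222803;  D = +0.064908-0.213139i
d^2_{1,-2}: single k=0 term ⇒ -0.542145;  D = +0.208466+0.500463i
d^2_{2,-2}: single k=0 term ⇒ +0.807840;  D = -0.714372-0.377199i
Y_2^{m'}(θ=1.1144,φ=5.9212) and Σ D·Y over m':
  (+0.0102+0.0011i)·(+0.2332+0.2062i)  (-0.0509+0.0337i)·(+0.2858+0.1082i)  (+0.0649-0.2131i)·(-0.1316+0.0000i)  (+0.2085+0.5005i)·(-0.2858+0.1082i)  (-0.7144-0.3772i)·(+0.2332-0.2062i)
Y_2^-2(R⁻¹ n̂) = -0.382676-0.026633i

Re=-0.3827 Im=-0.0266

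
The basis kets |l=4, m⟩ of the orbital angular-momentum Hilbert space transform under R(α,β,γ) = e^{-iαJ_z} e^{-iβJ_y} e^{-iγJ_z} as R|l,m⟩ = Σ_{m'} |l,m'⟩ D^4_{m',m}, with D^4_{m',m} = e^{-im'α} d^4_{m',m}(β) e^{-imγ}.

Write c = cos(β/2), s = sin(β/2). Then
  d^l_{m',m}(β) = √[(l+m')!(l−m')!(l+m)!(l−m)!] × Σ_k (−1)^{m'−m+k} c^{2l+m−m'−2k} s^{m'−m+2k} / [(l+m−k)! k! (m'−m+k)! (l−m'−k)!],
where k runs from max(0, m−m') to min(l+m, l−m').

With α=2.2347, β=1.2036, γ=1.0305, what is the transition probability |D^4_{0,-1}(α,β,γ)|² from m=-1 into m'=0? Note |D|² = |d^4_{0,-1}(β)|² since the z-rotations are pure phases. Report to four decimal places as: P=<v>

Split into d^4_{0,-1}(β=1.2036) × two z-phases.
c=cos(1.2036/2)=0.824318, s=sin(1.2036/2)=0.566127; N=√[24·24·6·120]=643.987578
The bounds max(0,m−m')=0 and min(l+m,l−m')=3 give 4 terms
  k=0: (−1)^1·643.9876/(144)·0.8243^7·0.5661^1 = -0.654775
  k=1: (−1)^2·643.9876/(24)·0.8243^5·0.5661^3 = +1.853028
  k=2: (−1)^3·643.9876/(24)·0.8243^3·0.5661^5 = -0.874018
  k=3: (−1)^4·643.9876/(144)·0.8243^1·0.5661^7 = +0.068708
d^4_{0,-1}(1.2036) = -0.654775 +1.853028 -0.874018 +0.068708 = +0.392943
|D^4_{0,-1}|² = |d^4_{0,-1}(β)|² = (+0.392943)² = 0.154404 (the z-rotation phases have unit modulus)

P=0.1544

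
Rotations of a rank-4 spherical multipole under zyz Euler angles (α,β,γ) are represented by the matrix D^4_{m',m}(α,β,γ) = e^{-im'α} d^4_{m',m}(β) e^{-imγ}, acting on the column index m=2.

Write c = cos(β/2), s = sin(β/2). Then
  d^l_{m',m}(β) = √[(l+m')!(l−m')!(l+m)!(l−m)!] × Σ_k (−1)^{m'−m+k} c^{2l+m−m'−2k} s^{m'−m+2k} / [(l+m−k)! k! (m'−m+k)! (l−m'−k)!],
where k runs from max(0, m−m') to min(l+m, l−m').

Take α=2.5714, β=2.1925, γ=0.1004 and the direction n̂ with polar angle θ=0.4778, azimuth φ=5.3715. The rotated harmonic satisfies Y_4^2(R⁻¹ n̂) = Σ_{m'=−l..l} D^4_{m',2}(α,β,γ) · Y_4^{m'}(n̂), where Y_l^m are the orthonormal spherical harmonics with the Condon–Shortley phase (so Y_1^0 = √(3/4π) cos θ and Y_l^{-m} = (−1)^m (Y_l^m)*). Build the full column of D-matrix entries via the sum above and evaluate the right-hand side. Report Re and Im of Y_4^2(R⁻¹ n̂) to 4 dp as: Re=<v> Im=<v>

Need the full column D^4_{m',2} for m'=−4..4 at α=2.5714, β=2.1925, γ=0.1004.
cos(β/2)=0.456935, sin(β/2)=0.889500
d^4_{-4,2}: single k=6 term ⇒ +0.547222;  D = -0.432294-0.335521i
d^4_{-3,2}: k∈[5..6] ⇒ +0.596319 -0.753252 = -0.156934;  D = -0.052421-0.147919i
d^4_{-2,2}: k∈[4..6] ⇒ +0.409348 -1.240984 +0.391893 = -0.439742;  D = -0.100085+0.428201i
d^4_{-1,2}: k∈[3..5] ⇒ +0.198255 -1.126936 +0.854108 = -0.074573;  D = +0.053485-0.051966i
d^4_{0,2}: k∈[2..4] ⇒ +0.068319 -0.690385 +0.981084 = +0.359017;  D = +0.351803-0.071607i
d^4_{1,2}: k∈[1..3] ⇒ +0.015695 -0.297383 +0.751291 = +0.469603;  D = -0.437927-0.169550i
d^4_{2,2}: k∈[0..2] ⇒ +0.001900 -0.086417 +0.409348 = +0.324831;  D = +0.191690+0.262241i
d^4_{3,2}: k∈[0..1] ⇒ -0.013842 +0.157360 = +0.143519;  D = -0.008752-0.143251i
d^4_{4,2}: single k=0 term ⇒ +0.038106;  D = -0.018575+0.033272i
Y_4^{m'}(θ=0.4778,φ=5.3715) and Σ D·Y over m':
  (-0.4323-0.3355i)·(-0.0173-0.0096i)  (-0.0524-0.1479i)·(-0.0993+0.0427i)  (-0.1001+0.4282i)·(-0.0799+0.3096i)  (+0.0535-0.0520i)·(+0.2981+0.3848i)  (+0.3518-0.0716i)·(+0.1171+0.0000i)  (-0.4379-0.1695i)·(-0.2981+0.3848i)  (+0.1917+0.2622i)·(-0.0799-0.3096i)  (-0.0088-0.1433i)·(+0.0993+0.0427i)  (-0.0186+0.0333i)·(-0.0173+0.0096i)
Y_4^2(R⁻¹ n̂) = +0.235304-0.259714i

Re=0.2353 Im=-0.2597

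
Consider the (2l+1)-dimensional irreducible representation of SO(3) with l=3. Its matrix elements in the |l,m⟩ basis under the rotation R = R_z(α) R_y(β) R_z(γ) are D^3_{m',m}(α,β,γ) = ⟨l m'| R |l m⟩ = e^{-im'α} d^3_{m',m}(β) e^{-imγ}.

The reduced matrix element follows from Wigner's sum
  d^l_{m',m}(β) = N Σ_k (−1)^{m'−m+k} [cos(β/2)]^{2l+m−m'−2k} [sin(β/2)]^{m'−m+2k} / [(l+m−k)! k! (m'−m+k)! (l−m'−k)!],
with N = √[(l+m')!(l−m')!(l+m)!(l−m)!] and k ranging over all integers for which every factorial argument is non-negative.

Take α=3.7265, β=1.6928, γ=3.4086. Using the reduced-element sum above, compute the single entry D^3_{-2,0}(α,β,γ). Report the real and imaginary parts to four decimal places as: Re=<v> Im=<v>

Re=-0.0641 Im=-0.1512

Split into d^3_{-2,0}(β=1.6928) × two z-phases.
With c≡cos(β/2)=0.662683 and s≡sin(β/2)=0.748900, N=[1·120·6·6]^{1/2}=65.726707
k∈{2,3} keeps every argument non-negative
  k=2: (−1)^0·65.7267/(12)·0.6627^4·0.7489^2 = +0.592424
  k=3: (−1)^1·65.7267/(12)·0.6627^2·0.7489^4 = -0.756602
d^3_{-2,0}(1.6928) = +0.592424 -0.756602 = -0.164178
Phases: e^{-i·(-2)·3.7265}=+0.390322+0.920678i, e^{-i·(0)·3.4086}=+1.000000+0.000000i ⇒ D=-0.064082-0.151155i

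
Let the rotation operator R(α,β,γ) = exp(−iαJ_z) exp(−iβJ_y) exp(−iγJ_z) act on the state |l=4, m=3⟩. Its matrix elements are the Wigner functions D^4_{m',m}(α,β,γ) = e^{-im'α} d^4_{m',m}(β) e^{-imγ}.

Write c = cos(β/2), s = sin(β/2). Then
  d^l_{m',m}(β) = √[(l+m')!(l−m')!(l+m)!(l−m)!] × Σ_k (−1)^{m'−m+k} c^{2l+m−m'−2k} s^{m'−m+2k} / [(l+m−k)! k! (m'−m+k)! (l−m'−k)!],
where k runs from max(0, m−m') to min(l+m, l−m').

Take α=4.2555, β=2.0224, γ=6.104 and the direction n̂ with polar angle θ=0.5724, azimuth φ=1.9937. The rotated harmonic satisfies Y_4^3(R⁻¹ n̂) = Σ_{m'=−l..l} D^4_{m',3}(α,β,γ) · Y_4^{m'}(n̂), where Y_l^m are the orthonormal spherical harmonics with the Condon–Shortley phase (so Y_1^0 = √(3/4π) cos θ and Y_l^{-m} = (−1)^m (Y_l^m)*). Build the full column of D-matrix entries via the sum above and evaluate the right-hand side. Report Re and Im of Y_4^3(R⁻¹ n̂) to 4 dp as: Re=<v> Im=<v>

Re=0.2366 Im=-0.2406

Need the full column D^4_{m',3} for m'=−4..4 at α=4.2555, β=2.0224, γ=6.104.
cos(β/2)=0.530844, sin(β/2)=0.847469
d^4_{-4,3}: single k=7 term ⇒ +0.471390;  D = +0.130632-0.452928i
d^4_{-3,3}: k∈[6..7] ⇒ +0.730763 -0.266068 = +0.464695;  D = +0.343887+0.312543i
d^4_{-2,3}: k∈[5..6] ⇒ +0.734018 -0.623590 = +0.110427;  D = -0.102704+0.040572i
d^4_{-1,3}: k∈[4..5] ⇒ +0.541855 -0.828607 = -0.286752;  D = -0.023106+0.285819i
d^4_{0,3}: k∈[3..4] ⇒ +0.303579 -0.773723 = -0.470144;  D = -0.403836-0.240732i
d^4_{1,3}: k∈[2..3] ⇒ +0.127562 -0.541855 = -0.414294;  D = +0.347367-0.225777i
d^4_{2,3}: k∈[1..2] ⇒ +0.037667 -0.288000 = -0.250333;  D = +0.029834+0.248549i
d^4_{3,3}: k∈[0..1] ⇒ +0.006306 -0.112499 = -0.106193;  D = -0.100205-0.035156i
d^4_{4,3}: single k=0 term ⇒ -0.028473;  D = +0.020312-0.019953i
Y_4^{m'}(θ=0.5724,φ=1.9937) and Σ D·Y over m':
  (+0.1306-0.4529i)·(-0.0046-0.0378i)  (+0.3439+0.3125i)·(+0.1596+0.0497i)  (-0.1027+0.0406i)·(-0.2568+0.2899i)  (-0.0231+0.2858i)·(-0.1721-0.3823i)  (-0.4038-0.2407i)·(-0.0765+0.0000i)  (+0.3474-0.2258i)·(+0.1721-0.3823i)  (+0.0298+0.2485i)·(-0.2568-0.2899i)  (-0.1002-0.0352i)·(-0.1596+0.0497i)  (+0.0203-0.0200i)·(-0.0046+0.0378i)
Y_4^3(R⁻¹ n̂) = +0.236611-0.240640i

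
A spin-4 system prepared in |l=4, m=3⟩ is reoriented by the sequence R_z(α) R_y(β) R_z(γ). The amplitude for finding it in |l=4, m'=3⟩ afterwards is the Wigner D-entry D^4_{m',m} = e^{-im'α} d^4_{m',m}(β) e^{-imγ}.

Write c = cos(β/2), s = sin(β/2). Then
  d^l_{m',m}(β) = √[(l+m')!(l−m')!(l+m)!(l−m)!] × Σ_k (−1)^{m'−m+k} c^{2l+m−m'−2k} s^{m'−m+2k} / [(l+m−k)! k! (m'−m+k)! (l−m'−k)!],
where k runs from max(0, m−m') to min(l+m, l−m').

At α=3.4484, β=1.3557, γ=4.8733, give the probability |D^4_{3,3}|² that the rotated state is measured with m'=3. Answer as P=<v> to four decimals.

D^4_{3,3}(3.4484,1.3557,4.8733) = e^{-i·3·3.4484}·d^4_{3,3}(1.3557)·e^{-i·3·4.8733}. Compute d first:
Half-angle: c=0.778923, s=0.627120. N=√(5040·1·5040·1)=5040.000000
The bounds max(0,m−m')=0 and min(l+m,l−m')=1 give 2 terms
  k=0: (−1)^0·5040.0000/(5040)·0.7789^8·0.6271^0 = +0.135505
  k=1: (−1)^1·5040.0000/(720)·0.7789^6·0.6271^2 = -0.614845
d^4_{3,3}(1.3557) = +0.135505 -0.614845 = -0.479340
|D^4_{3,3}|² = |d^4_{3,3}(β)|² = (-0.479340)² = 0.229767 (the z-rotation phases have unit modulus)

P=0.2298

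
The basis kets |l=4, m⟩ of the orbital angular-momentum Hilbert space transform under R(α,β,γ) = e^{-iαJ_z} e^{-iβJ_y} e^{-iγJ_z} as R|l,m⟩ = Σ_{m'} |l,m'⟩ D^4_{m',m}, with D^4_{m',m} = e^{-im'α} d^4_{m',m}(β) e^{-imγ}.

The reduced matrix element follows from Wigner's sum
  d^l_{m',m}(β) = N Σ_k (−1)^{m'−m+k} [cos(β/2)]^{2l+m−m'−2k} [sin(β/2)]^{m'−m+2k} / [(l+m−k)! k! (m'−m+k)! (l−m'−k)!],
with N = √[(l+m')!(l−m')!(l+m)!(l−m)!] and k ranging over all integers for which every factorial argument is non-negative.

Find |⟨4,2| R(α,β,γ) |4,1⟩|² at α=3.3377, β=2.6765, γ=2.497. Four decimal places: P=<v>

P=0.0192

First d^4_{2,1}(β=2.6765), then the phase factors e^{-i(2)α} and e^{-i(1)γ}:
With c≡cos(β/2)=0.230456 and s≡sin(β/2)=0.973083, N=[720·2·120·6]^{1/2}=1018.233765
The bounds max(0,m−m')=0 and min(l+m,l−m')=2 give 3 terms
  k=0: (−1)^1·1018.2338/(240)·0.2305^7·0.9731^1 = -0.000143
  k=1: (−1)^2·1018.2338/(48)·0.2305^5·0.9731^3 = +0.012706
  k=2: (−1)^3·1018.2338/(72)·0.2305^3·0.9731^5 = -0.151018
d^4_{2,1}(2.6765) = -0.000143 +0.012706 -0.151018 = -0.138455
|D^4_{2,1}|² = |d^4_{2,1}(β)|² = (-0.138455)² = 0.019170 (the z-rotation phases have unit modulus)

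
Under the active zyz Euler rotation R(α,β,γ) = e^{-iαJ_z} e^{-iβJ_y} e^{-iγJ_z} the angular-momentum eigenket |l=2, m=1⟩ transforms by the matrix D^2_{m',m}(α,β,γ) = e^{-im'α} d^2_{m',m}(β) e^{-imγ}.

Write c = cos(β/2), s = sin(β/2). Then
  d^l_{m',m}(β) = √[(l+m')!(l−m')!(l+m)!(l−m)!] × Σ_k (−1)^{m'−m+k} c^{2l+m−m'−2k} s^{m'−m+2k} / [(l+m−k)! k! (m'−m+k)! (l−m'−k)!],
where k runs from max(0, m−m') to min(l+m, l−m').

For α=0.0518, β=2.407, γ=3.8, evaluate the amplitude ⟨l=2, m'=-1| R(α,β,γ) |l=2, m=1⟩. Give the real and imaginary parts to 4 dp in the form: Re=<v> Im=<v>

Re=0.3465 Im=-0.2404

First d^2_{-1,1}(β=2.407), then the phase factors e^{-i(-1)α} and e^{-i(1)γ}:
With c≡cos(β/2)=0.359093 and s≡sin(β/2)=0.933302, N=[1·6·6·1]^{1/2}=6.000000
The bounds max(0,m−m')=2 and min(l+m,l−m')=3 give 2 terms
  k=2: (−1)^0·6.0000/(2)·0.3591^2·0.9333^2 = +0.336961
  k=3: (−1)^1·6.0000/(6)·0.3591^0·0.9333^4 = -0.758731
d^2_{-1,1}(2.407) = +0.336961 -0.758731 = -0.421770
D = (+0.998659+0.051777i)·(-0.421770)·(-0.790968+0.611858i) = +0.346521-0.240444i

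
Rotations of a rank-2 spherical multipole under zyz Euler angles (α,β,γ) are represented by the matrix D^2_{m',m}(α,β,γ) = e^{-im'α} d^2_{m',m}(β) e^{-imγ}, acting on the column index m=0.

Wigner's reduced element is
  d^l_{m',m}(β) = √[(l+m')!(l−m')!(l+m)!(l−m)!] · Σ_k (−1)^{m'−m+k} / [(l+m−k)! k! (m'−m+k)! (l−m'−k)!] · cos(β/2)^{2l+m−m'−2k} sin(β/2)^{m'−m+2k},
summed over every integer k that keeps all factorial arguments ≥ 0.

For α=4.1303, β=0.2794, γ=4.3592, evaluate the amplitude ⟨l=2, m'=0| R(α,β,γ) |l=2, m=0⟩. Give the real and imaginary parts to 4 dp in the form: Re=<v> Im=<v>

Re=0.8859 Im=0.0000

D^2_{0,0}(4.1303,0.2794,4.3592) = e^{-i·0·4.1303}·d^2_{0,0}(0.2794)·e^{-i·0·4.3592}. Compute d first:
Half-angle: c=0.990258, s=0.139246. N=√(2·2·2·2)=4.000000
k: max(0,(0)−(0))=0 … min(2+(0),2−(0))=2
  k=0: (−1)^0·4.0000/(4)·0.9903^4·0.1392^0 = +0.961597
  k=1: (−1)^1·4.0000/(1)·0.9903^2·0.1392^2 = -0.076054
  k=2: (−1)^2·4.0000/(4)·0.9903^0·0.1392^4 = +0.000376
d^2_{0,0}(0.2794) = +0.961597 -0.076054 +0.000376 = +0.885919
Attach z-rotation phases: D = e^{-i(0)(4.1303)}·(+0.885919)·e^{-i(0)(4.3592)} = +0.885919+0.000000i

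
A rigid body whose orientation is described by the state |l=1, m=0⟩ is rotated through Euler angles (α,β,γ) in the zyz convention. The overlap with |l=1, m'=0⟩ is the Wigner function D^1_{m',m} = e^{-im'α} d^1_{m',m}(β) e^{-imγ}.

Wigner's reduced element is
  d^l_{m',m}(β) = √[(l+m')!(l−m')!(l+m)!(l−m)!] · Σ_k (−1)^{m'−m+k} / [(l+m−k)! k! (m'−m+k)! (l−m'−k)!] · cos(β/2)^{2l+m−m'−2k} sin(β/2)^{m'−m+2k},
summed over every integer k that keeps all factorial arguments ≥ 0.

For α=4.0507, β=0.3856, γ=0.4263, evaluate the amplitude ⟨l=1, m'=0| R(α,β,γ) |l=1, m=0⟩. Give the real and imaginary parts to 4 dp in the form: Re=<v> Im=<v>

Split into d^1_{0,0}(β=0.3856) × two z-phases.
With c≡cos(β/2)=0.981472 and s≡sin(β/2)=0.191608, N=[1·1·1·1]^{1/2}=1.000000
k: max(0,(0)−(0))=0 … min(1+(0),1−(0))=1
  k=0: (−1)^0·1.0000/(1)·0.9815^2·0.1916^0 = +0.963286
  k=1: (−1)^1·1.0000/(1)·0.9815^0·0.1916^2 = -0.036714
d^1_{0,0}(0.3856) = +0.963286 -0.036714 = +0.926573
Phases: e^{-i·(0)·4.0507}=+1.000000+0.000000i, e^{-i·(0)·0.4263}=+1.000000+0.000000i ⇒ D=+0.926573+0.000000i

Re=0.9266 Im=0.0000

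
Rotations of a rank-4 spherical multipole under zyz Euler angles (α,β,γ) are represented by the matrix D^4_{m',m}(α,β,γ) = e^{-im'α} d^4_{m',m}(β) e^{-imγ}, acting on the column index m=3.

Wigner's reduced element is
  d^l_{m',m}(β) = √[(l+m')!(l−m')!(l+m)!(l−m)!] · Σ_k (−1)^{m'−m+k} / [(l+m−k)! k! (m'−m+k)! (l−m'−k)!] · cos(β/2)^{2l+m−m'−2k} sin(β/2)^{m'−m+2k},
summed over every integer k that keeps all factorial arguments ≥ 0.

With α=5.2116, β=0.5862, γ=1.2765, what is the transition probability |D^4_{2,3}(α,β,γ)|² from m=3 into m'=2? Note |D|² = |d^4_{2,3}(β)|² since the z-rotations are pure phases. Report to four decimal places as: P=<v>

P=0.3353

D^4_{2,3}(5.2116,0.5862,1.2765) = e^{-i·2·5.2116}·d^4_{2,3}(0.5862)·e^{-i·3·1.2765}. Compute d first:
With c≡cos(β/2)=0.957353 and s≡sin(β/2)=0.288921, N=[720·2·5040·1]^{1/2}=2693.993318
The bounds max(0,m−m')=1 and min(l+m,l−m')=2 give 2 terms
  k=1: (−1)^0·2693.9933/(720)·0.9574^7·0.2889^1 = +0.796797
  k=2: (−1)^1·2693.9933/(240)·0.9574^5·0.2889^3 = -0.217713
d^4_{2,3}(0.5862) = +0.796797 -0.217713 = +0.579084
|D^4_{2,3}|² = |d^4_{2,3}(β)|² = (+0.579084)² = 0.335339 (the z-rotation phases have unit modulus)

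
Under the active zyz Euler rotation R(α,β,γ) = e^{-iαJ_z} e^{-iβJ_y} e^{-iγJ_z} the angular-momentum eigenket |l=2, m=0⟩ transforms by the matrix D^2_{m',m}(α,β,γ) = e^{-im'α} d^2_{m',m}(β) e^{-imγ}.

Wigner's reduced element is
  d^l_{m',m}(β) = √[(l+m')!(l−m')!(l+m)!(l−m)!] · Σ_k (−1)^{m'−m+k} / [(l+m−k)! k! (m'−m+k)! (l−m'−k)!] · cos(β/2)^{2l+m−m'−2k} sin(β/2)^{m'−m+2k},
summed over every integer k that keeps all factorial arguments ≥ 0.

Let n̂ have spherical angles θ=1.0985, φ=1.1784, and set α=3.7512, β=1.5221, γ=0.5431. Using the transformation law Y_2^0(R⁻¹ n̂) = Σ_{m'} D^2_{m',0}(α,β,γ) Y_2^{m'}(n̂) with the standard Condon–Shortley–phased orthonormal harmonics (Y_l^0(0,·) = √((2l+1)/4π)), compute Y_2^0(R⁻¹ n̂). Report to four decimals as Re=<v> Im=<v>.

Need the full column D^2_{m',0} for m'=−2..2 at α=3.7512, β=1.5221, γ=0.5431.
cos(β/2)=0.724112, sin(β/2)=0.689682
d^2_{-2,0}: single k=2 term ⇒ +0.610921;  D = +0.210391+0.573551i
d^2_{-1,0}: k∈[1..2] ⇒ +0.641420 -0.581873 = +0.059546;  D = -0.048820-0.034093i
d^2_{0,0}: k∈[0..2] ⇒ +0.274931 -0.997631 +0.226254 = -0.496446;  D = -0.496446+0.000000i
d^2_{1,0}: k∈[0..1] ⇒ -0.641420 +0.581873 = -0.059546;  D = +0.048820-0.034093i
d^2_{2,0}: single k=0 term ⇒ +0.610921;  D = +0.210391-0.573551i
Y_2^{m'}(θ=1.0985,φ=1.1784) and Σ D·Y over m':
  (+0.2104+0.5736i)·(-0.2167-0.2165i)  (-0.0488-0.0341i)·(+0.1197-0.2892i)  (-0.4964+0.0000i)·(-0.1196+0.0000i)  (+0.0488-0.0341i)·(-0.1197-0.2892i)  (+0.2104-0.5736i)·(-0.2167+0.2165i)
Y_2^0(R⁻¹ n̂) = +0.185075+0.000000i

Re=0.1851 Im=0.0000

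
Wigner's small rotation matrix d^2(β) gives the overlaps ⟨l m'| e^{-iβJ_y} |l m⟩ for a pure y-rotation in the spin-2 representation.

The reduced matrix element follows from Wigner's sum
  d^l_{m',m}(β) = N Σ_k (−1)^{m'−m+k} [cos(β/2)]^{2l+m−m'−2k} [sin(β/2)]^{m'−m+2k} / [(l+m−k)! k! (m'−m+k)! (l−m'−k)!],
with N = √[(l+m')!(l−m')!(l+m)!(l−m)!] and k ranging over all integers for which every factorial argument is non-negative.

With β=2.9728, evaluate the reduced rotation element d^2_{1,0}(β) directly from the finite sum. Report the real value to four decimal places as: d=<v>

d=0.2028

d^2_{1,0}(β=2.9728) via Wigner's sum:
c=cos(2.9728/2)=0.084296, s=sin(2.9728/2)=0.996441; N=√[6·1·2·2]=4.898979
The bounds max(0,m−m')=0 and min(l+m,l−m')=1 give 2 terms
  k=0: (−1)^1·4.8990/(2)·0.0843^3·0.9964^1 = -0.001462
  k=1: (−1)^2·4.8990/(2)·0.0843^1·0.9964^3 = +0.204286
d^2_{1,0}(2.9728) = -0.001462 +0.204286 = +0.202824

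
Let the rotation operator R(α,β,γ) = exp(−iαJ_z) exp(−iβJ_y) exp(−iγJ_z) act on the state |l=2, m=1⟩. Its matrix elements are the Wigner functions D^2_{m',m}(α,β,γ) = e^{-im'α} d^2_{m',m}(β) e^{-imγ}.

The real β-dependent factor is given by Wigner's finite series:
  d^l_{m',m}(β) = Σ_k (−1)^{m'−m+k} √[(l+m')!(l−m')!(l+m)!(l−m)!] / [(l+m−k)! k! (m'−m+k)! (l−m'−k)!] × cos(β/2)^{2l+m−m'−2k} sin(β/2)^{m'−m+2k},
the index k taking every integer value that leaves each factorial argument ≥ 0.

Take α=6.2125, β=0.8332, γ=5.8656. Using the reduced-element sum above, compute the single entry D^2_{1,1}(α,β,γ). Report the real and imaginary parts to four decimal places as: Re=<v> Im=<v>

Re=0.2548 Im=0.1353

First d^2_{1,1}(β=0.8332), then the phase factors e^{-i(1)α} and e^{-i(1)γ}:
c=cos(0.8332/2)=0.914470, s=sin(0.8332/2)=0.404654; N=√[6·1·6·1]=6.000000
The bounds max(0,m−m')=0 and min(l+m,l−m')=1 give 2 terms
  k=0: (−1)^0·6.0000/(6)·0.9145^4·0.4047^0 = +0.699323
  k=1: (−1)^1·6.0000/(2)·0.9145^2·0.4047^2 = -0.410797
d^2_{1,1}(0.8332) = +0.699323 -0.410797 = +0.288526
Phases: e^{-i·(1)·6.2125}=+0.997503+0.070626i, e^{-i·(1)·5.8656}=+0.914071+0.405554i ⇒ D=+0.254811+0.135348i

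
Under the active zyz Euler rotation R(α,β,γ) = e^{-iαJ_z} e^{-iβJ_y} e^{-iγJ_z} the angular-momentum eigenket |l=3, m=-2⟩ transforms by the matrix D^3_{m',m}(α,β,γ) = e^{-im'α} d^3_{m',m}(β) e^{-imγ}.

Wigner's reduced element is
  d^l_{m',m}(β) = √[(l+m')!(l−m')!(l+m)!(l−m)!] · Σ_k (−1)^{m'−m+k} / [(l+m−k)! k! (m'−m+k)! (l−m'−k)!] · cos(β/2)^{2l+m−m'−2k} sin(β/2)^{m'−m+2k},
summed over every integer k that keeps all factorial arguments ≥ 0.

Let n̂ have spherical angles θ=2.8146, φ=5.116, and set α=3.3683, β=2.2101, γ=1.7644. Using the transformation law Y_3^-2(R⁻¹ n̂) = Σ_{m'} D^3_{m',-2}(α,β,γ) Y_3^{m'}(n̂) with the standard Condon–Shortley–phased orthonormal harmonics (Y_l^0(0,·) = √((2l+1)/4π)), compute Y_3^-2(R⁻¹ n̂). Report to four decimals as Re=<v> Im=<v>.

Need the full column D^3_{m',-2} for m'=−3..3 at α=3.3683, β=2.2101, γ=1.7644.
cos(β/2)=0.449090, sin(β/2)=0.893487
d^3_{-3,-2}: single k=1 term ⇒ +0.039979;  D = +0.019288+0.035018i
d^3_{-2,-2}: k∈[0..1] ⇒ +0.008203 -0.162360 = -0.154156;  D = +0.102822+0.114855i
d^3_{-1,-2}: k∈[0..1] ⇒ -0.051612 +0.408596 = +0.356983;  D = +0.291798+0.205648i
d^3_{0,-2}: k∈[0..1] ⇒ +0.177856 -0.704011 = -0.526154;  D = +0.487202+0.198678i
d^3_{1,-2}: k∈[0..1] ⇒ -0.408596 +0.808674 = +0.400078;  D = +0.394936+0.063937i
d^3_{2,-2}: k∈[0..1] ⇒ +0.642671 -0.508778 = +0.133893;  D = -0.133599+0.008858i
d^3_{3,-2}: single k=0 term ⇒ -0.626396;  D = -0.599716+0.180868i
Y_3^{m'}(θ=2.8146,φ=5.116) and Σ D·Y over m':
  (+0.0193+0.0350i)·(-0.0129-0.0049i)  (+0.1028+0.1149i)·(+0.0690-0.0721i)  (+0.2918+0.2056i)·(+0.1420+0.3326i)  (+0.4872+0.1987i)·(-0.5245+0.0000i)  (+0.3949+0.0639i)·(-0.1420+0.3326i)  (-0.1336+0.0089i)·(+0.0690+0.0721i)  (-0.5997+0.1809i)·(+0.0129-0.0049i)
Y_3^-2(R⁻¹ n̂) = -0.361296+0.140539i

Re=-0.3613 Im=0.1405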